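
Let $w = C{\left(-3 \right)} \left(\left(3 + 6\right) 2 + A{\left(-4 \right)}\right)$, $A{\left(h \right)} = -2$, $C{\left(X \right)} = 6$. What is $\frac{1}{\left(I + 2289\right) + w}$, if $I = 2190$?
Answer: $\frac{1}{4575} \approx 0.00021858$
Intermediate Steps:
$w = 96$ ($w = 6 \left(\left(3 + 6\right) 2 - 2\right) = 6 \left(9 \cdot 2 - 2\right) = 6 \left(18 - 2\right) = 6 \cdot 16 = 96$)
$\frac{1}{\left(I + 2289\right) + w} = \frac{1}{\left(2190 + 2289\right) + 96} = \frac{1}{4479 + 96} = \frac{1}{4575}$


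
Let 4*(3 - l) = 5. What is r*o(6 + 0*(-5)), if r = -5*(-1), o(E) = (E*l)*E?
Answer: 315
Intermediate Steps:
l = 7/4 (l = 3 - ¼*5 = 3 - 5/4 = 7/4 ≈ 1.7500)
o(E) = 7*E²/4 (o(E) = (E*(7/4))*E = (7*E/4)*E = 7*E²/4)
r = 5
r*o(6 + 0*(-5)) = 5*(7*(6 + 0*(-5))²/4) = 5*(7*(6 + 0)²/4) = 5*((7/4)*6²) = 5*((7/4)*36) = 5*63 = 315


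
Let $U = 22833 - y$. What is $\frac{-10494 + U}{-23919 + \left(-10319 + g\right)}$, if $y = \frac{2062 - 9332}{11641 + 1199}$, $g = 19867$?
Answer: $- \frac{2263429}{2636052} \approx -0.85864$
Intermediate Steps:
$y = - \frac{727}{1284}$ ($y = - \frac{7270}{12840} = \left(-7270\right) \frac{1}{12840} = - \frac{727}{1284} \approx -0.5662$)
$U = \frac{29318299}{1284}$ ($U = 22833 - - \frac{727}{1284} = 22833 + \frac{727}{1284} = \frac{29318299}{1284} \approx 22834.0$)
$\frac{-10494 + U}{-23919 + \left(-10319 + g\right)} = \frac{-10494 + \frac{29318299}{1284}}{-23919 + \left(-10319 + 19867\right)} = \frac{15844003}{1284 \left(-23919 + 9548\right)} = \frac{15844003}{1284 \left(-14371\right)} = \frac{15844003}{1284} \left(- \frac{1}{14371}\right) = - \frac{2263429}{2636052}$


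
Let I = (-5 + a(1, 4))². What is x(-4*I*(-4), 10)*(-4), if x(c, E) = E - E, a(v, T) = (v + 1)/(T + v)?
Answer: 0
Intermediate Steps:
a(v, T) = (1 + v)/(T + v)
I = 529/25 (I = (-5 + (1 + 1)/(4 + 1))² = (-5 + 2/5)² = (-5 + (⅕)*2)² = (-5 + ⅖)² = (-23/5)² = 529/25 ≈ 21.160)
x(c, E) = 0
x(-4*I*(-4), 10)*(-4) = 0*(-4) = 0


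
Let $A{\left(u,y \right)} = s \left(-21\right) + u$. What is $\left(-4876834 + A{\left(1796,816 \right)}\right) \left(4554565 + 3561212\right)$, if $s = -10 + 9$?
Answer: $-39564550843209$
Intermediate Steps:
$s = -1$
$A{\left(u,y \right)} = 21 + u$ ($A{\left(u,y \right)} = \left(-1\right) \left(-21\right) + u = 21 + u$)
$\left(-4876834 + A{\left(1796,816 \right)}\right) \left(4554565 + 3561212\right) = \left(-4876834 + \left(21 + 1796\right)\right) \left(4554565 + 3561212\right) = \left(-4876834 + 1817\right) 8115777 = \left(-4875017\right) 8115777 = -39564550843209$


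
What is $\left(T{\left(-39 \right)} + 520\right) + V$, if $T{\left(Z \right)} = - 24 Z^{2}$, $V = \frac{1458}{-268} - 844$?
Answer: $- \frac{4935681}{134} \approx -36833.0$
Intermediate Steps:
$V = - \frac{113825}{134}$ ($V = 1458 \left(- \frac{1}{268}\right) - 844 = - \frac{729}{134} - 844 = - \frac{113825}{134} \approx -849.44$)
$\left(T{\left(-39 \right)} + 520\right) + V = \left(- 24 \left(-39\right)^{2} + 520\right) - \frac{113825}{134} = \left(\left(-24\right) 1521 + 520\right) - \frac{113825}{134} = \left(-36504 + 520\right) - \frac{113825}{134} = -35984 - \frac{113825}{134} = - \frac{4935681}{134}$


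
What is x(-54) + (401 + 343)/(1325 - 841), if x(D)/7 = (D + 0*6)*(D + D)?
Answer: 4939890/121 ≈ 40826.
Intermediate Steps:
x(D) = 14*D² (x(D) = 7*((D + 0*6)*(D + D)) = 7*((D + 0)*(2*D)) = 7*(D*(2*D)) = 7*(2*D²) = 14*D²)
x(-54) + (401 + 343)/(1325 - 841) = 14*(-54)² + (401 + 343)/(1325 - 841) = 14*2916 + 744/484 = 40824 + 744*(1/484) = 40824 + 186/121 = 4939890/121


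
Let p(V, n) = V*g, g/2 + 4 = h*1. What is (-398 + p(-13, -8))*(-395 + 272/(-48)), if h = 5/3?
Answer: 1216424/9 ≈ 1.3516e+5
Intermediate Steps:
h = 5/3 (h = 5*(⅓) = 5/3 ≈ 1.6667)
g = -14/3 (g = -8 + 2*((5/3)*1) = -8 + 2*(5/3) = -8 + 10/3 = -14/3 ≈ -4.6667)
p(V, n) = -14*V/3 (p(V, n) = V*(-14/3) = -14*V/3)
(-398 + p(-13, -8))*(-395 + 272/(-48)) = (-398 - 14/3*(-13))*(-395 + 272/(-48)) = (-398 + 182/3)*(-395 + 272*(-1/48)) = -1012*(-395 - 17/3)/3 = -1012/3*(-1202/3) = 1216424/9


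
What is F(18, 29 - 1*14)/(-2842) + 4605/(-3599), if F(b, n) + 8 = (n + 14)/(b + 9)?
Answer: -352687057/276165666 ≈ -1.2771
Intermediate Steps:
F(b, n) = -8 + (14 + n)/(9 + b) (F(b, n) = -8 + (n + 14)/(b + 9) = -8 + (14 + n)/(9 + b))
F(18, 29 - 1*14)/(-2842) + 4605/(-3599) = ((-58 + (29 - 1*14) - 8*18)/(9 + 18))/(-2842) + 4605/(-3599) = ((-58 + (29 - 14) - 144)/27)*(-1/2842) + 4605*(-1/3599) = ((-58 + 15 - 144)/27)*(-1/2842) - 4605/3599 = ((1/27)*(-187))*(-1/2842) - 4605/3599 = -187/27*(-1/2842) - 4605/3599 = 187/76734 - 4605/3599 = -352687057/276165666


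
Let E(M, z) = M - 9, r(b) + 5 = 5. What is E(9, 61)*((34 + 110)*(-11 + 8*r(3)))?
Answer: 0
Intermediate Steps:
r(b) = 0 (r(b) = -5 + 5 = 0)
E(M, z) = -9 + M
E(9, 61)*((34 + 110)*(-11 + 8*r(3))) = (-9 + 9)*((34 + 110)*(-11 + 8*0)) = 0*(144*(-11 + 0)) = 0*(144*(-11)) = 0*(-1584) = 0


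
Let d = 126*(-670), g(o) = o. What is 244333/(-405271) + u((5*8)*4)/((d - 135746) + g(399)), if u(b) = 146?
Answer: -53755499977/89065191857 ≈ -0.60355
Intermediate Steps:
d = -84420
244333/(-405271) + u((5*8)*4)/((d - 135746) + g(399)) = 244333/(-405271) + 146/((-84420 - 135746) + 399) = 244333*(-1/405271) + 146/(-220166 + 399) = -244333/405271 + 146/(-219767) = -244333/405271 + 146*(-1/219767) = -244333/405271 - 146/219767 = -53755499977/89065191857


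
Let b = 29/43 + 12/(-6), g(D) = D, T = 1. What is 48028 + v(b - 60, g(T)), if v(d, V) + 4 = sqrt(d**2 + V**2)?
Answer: 48024 + sqrt(6955618)/43 ≈ 48085.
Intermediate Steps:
b = -57/43 (b = 29*(1/43) + 12*(-1/6) = 29/43 - 2 = -57/43 ≈ -1.3256)
v(d, V) = -4 + sqrt(V**2 + d**2) (v(d, V) = -4 + sqrt(d**2 + V**2) = -4 + sqrt(V**2 + d**2))
48028 + v(b - 60, g(T)) = 48028 + (-4 + sqrt(1**2 + (-57/43 - 60)**2)) = 48028 + (-4 + sqrt(1 + (-2637/43)**2)) = 48028 + (-4 + sqrt(1 + 6953769/1849)) = 48028 + (-4 + sqrt(6955618/1849)) = 48028 + (-4 + sqrt(6955618)/43) = 48024 + sqrt(6955618)/43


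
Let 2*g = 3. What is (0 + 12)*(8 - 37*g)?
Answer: -570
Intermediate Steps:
g = 3/2 (g = (½)*3 = 3/2 ≈ 1.5000)
(0 + 12)*(8 - 37*g) = (0 + 12)*(8 - 37*3/2) = 12*(8 - 111/2) = 12*(-95/2) = -570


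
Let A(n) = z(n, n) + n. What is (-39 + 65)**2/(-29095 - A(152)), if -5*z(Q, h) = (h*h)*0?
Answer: -676/29247 ≈ -0.023113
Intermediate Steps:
z(Q, h) = 0 (z(Q, h) = -h*h*0/5 = -h**2*0/5 = -1/5*0 = 0)
A(n) = n (A(n) = 0 + n = n)
(-39 + 65)**2/(-29095 - A(152)) = (-39 + 65)**2/(-29095 - 1*152) = 26**2/(-29095 - 152) = 676/(-29247) = 676*(-1/29247) = -676/29247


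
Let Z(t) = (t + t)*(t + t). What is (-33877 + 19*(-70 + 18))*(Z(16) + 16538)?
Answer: -612299130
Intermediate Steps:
Z(t) = 4*t**2 (Z(t) = (2*t)*(2*t) = 4*t**2)
(-33877 + 19*(-70 + 18))*(Z(16) + 16538) = (-33877 + 19*(-70 + 18))*(4*16**2 + 16538) = (-33877 + 19*(-52))*(4*256 + 16538) = (-33877 - 988)*(1024 + 16538) = -34865*17562 = -612299130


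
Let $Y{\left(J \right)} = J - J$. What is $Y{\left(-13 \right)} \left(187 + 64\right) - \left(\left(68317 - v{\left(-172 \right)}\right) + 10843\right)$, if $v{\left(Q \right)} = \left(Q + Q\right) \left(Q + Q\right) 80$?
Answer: $9387720$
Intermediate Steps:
$v{\left(Q \right)} = 320 Q^{2}$ ($v{\left(Q \right)} = 2 Q 2 Q 80 = 4 Q^{2} \cdot 80 = 320 Q^{2}$)
$Y{\left(J \right)} = 0$
$Y{\left(-13 \right)} \left(187 + 64\right) - \left(\left(68317 - v{\left(-172 \right)}\right) + 10843\right) = 0 \left(187 + 64\right) - \left(\left(68317 - 320 \left(-172\right)^{2}\right) + 10843\right) = 0 \cdot 251 - \left(\left(68317 - 320 \cdot 29584\right) + 10843\right) = 0 - \left(\left(68317 - 9466880\right) + 10843\right) = 0 - \left(-9398563 + 10843\right) = 0 - -9387720 = 0 + 9387720 = 9387720$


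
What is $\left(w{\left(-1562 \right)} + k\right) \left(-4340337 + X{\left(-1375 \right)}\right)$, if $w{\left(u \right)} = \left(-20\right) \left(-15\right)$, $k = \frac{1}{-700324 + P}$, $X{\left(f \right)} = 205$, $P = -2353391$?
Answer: $- \frac{3976057852773868}{3053715} \approx -1.302 \cdot 10^{9}$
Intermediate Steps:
$k = - \frac{1}{3053715}$ ($k = \frac{1}{-700324 - 2353391} = \frac{1}{-3053715} = - \frac{1}{3053715} \approx -3.2747 \cdot 10^{-7}$)
$w{\left(u \right)} = 300$
$\left(w{\left(-1562 \right)} + k\right) \left(-4340337 + X{\left(-1375 \right)}\right) = \left(300 - \frac{1}{3053715}\right) \left(-4340337 + 205\right) = \frac{916114499}{3053715} \left(-4340132\right) = - \frac{3976057852773868}{3053715}$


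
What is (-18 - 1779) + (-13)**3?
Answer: -3994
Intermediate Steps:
(-18 - 1779) + (-13)**3 = -1797 - 2197 = -3994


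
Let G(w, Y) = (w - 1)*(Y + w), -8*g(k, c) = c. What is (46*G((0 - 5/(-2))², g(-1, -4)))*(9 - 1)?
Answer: 13041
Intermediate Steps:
g(k, c) = -c/8
G(w, Y) = (-1 + w)*(Y + w)
(46*G((0 - 5/(-2))², g(-1, -4)))*(9 - 1) = (46*(((0 - 5/(-2))²)² - (-1)*(-4)/8 - (0 - 5/(-2))² + (-⅛*(-4))*(0 - 5/(-2))²))*(9 - 1) = (46*(((0 - 5*(-½))²)² - 1*½ - (0 - 5*(-½))² + (0 - 5*(-½))²/2))*8 = (46*(((0 + 5/2)²)² - ½ - (0 + 5/2)² + (0 + 5/2)²/2))*8 = (46*(((5/2)²)² - ½ - (5/2)² + (5/2)²/2))*8 = (46*((25/4)² - ½ - 1*25/4 + (½)*(25/4)))*8 = (46*(625/16 - ½ - 25/4 + 25/8))*8 = (46*(567/16))*8 = (13041/8)*8 = 13041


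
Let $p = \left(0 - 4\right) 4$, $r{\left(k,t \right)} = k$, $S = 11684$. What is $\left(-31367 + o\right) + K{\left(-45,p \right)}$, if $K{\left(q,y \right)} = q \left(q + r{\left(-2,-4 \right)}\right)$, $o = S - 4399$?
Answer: $-21967$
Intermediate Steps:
$o = 7285$ ($o = 11684 - 4399 = 7285$)
$p = -16$ ($p = \left(-4\right) 4 = -16$)
$K{\left(q,y \right)} = q \left(-2 + q\right)$ ($K{\left(q,y \right)} = q \left(q - 2\right) = q \left(-2 + q\right)$)
$\left(-31367 + o\right) + K{\left(-45,p \right)} = \left(-31367 + 7285\right) - 45 \left(-2 - 45\right) = -24082 - -2115 = -24082 + 2115 = -21967$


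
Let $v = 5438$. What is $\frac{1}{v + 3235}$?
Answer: $\frac{1}{8673} \approx 0.0001153$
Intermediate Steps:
$\frac{1}{v + 3235} = \frac{1}{5438 + 3235} = \frac{1}{8673}$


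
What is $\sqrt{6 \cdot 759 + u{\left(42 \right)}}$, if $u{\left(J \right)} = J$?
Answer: $2 \sqrt{1149} \approx 67.794$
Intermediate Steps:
$\sqrt{6 \cdot 759 + u{\left(42 \right)}} = \sqrt{6 \cdot 759 + 42} = \sqrt{4554 + 42} = \sqrt{4596} = 2 \sqrt{1149}$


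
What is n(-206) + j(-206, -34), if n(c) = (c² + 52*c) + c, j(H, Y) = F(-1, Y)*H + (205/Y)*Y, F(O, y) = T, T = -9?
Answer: 33577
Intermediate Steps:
F(O, y) = -9
j(H, Y) = 205 - 9*H (j(H, Y) = -9*H + (205/Y)*Y = -9*H + 205 = 205 - 9*H)
n(c) = c² + 53*c
n(-206) + j(-206, -34) = -206*(53 - 206) + (205 - 9*(-206)) = -206*(-153) + (205 + 1854) = 31518 + 2059 = 33577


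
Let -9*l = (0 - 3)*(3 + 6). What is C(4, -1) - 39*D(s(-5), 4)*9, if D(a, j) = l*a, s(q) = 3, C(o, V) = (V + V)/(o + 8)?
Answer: -18955/6 ≈ -3159.2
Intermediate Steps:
C(o, V) = 2*V/(8 + o) (C(o, V) = (2*V)/(8 + o) = 2*V/(8 + o))
l = 3 (l = -(0 - 3)*(3 + 6)/9 = -(-1)*9/3 = -1/9*(-27) = 3)
D(a, j) = 3*a
C(4, -1) - 39*D(s(-5), 4)*9 = 2*(-1)/(8 + 4) - 39*3*3*9 = 2*(-1)/12 - 351*9 = 2*(-1)*(1/12) - 39*81 = -1/6 - 3159 = -18955/6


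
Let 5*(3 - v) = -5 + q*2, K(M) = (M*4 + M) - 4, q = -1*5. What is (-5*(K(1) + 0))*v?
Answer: -30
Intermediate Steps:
q = -5
K(M) = -4 + 5*M (K(M) = (4*M + M) - 4 = 5*M - 4 = -4 + 5*M)
v = 6 (v = 3 - (-5 - 5*2)/5 = 3 - (-5 - 10)/5 = 3 - ⅕*(-15) = 3 + 3 = 6)
(-5*(K(1) + 0))*v = -5*((-4 + 5*1) + 0)*6 = -5*((-4 + 5) + 0)*6 = -5*(1 + 0)*6 = -5*1*6 = -5*6 = -30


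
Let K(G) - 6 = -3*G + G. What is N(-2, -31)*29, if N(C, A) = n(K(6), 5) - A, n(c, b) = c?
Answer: 725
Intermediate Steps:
K(G) = 6 - 2*G (K(G) = 6 + (-3*G + G) = 6 - 2*G)
N(C, A) = -6 - A (N(C, A) = (6 - 2*6) - A = (6 - 12) - A = -6 - A)
N(-2, -31)*29 = (-6 - 1*(-31))*29 = (-6 + 31)*29 = 25*29 = 725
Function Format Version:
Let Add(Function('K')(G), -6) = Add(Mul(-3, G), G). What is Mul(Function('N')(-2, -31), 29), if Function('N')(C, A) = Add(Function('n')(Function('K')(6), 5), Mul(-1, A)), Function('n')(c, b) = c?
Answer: 725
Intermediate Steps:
Function('K')(G) = Add(6, Mul(-2, G)) (Function('K')(G) = Add(6, Add(Mul(-3, G), G)) = Add(6, Mul(-2, G)))
Function('N')(C, A) = Add(-6, Mul(-1, A)) (Function('N')(C, A) = Add(Add(6, Mul(-2, 6)), Mul(-1, A)) = Add(Add(6, -12), Mul(-1, A)) = Add(-6, Mul(-1, A)))
Mul(Function('N')(-2, -31), 29) = Mul(Add(-6, Mul(-1, -31)), 29) = Mul(Add(-6, 31), 29) = Mul(25, 29) = 725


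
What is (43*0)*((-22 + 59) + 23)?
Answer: 0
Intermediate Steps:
(43*0)*((-22 + 59) + 23) = 0*(37 + 23) = 0*60 = 0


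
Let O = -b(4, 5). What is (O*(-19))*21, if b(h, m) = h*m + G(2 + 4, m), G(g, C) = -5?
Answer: 5985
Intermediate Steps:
b(h, m) = -5 + h*m (b(h, m) = h*m - 5 = -5 + h*m)
O = -15 (O = -(-5 + 4*5) = -(-5 + 20) = -1*15 = -15)
(O*(-19))*21 = -15*(-19)*21 = 285*21 = 5985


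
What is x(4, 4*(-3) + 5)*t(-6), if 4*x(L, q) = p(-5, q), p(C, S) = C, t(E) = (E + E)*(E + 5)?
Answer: -15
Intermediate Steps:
t(E) = 2*E*(5 + E) (t(E) = (2*E)*(5 + E) = 2*E*(5 + E))
x(L, q) = -5/4 (x(L, q) = (¼)*(-5) = -5/4)
x(4, 4*(-3) + 5)*t(-6) = -5*(-6)*(5 - 6)/2 = -5*(-6)*(-1)/2 = -5/4*12 = -15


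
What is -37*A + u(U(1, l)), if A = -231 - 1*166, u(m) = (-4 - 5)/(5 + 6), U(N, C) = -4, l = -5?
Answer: 161570/11 ≈ 14688.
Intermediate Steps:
u(m) = -9/11
A = -397 (A = -231 - 166 = -397)
-37*A + u(U(1, l)) = -37*(-397) - 9/11 = 14689 - 9/11 = 161570/11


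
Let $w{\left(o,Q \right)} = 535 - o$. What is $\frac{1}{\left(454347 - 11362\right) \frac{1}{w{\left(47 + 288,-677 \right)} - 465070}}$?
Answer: $- \frac{92974}{88597} \approx -1.0494$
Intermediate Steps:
$\frac{1}{\left(454347 - 11362\right) \frac{1}{w{\left(47 + 288,-677 \right)} - 465070}} = \frac{1}{\left(454347 - 11362\right) \frac{1}{\left(535 - \left(47 + 288\right)\right) - 465070}} = \frac{1}{442985 \frac{1}{\left(535 - 335\right) - 465070}} = \frac{1}{442985 \frac{1}{200 - 465070}} = \frac{1}{442985 \frac{1}{-464870}} = \frac{1}{442985 \left(- \frac{1}{464870}\right)} = \frac{1}{- \frac{88597}{92974}} = - \frac{92974}{88597}$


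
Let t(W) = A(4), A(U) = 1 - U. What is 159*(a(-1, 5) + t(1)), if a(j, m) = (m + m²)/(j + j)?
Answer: -2862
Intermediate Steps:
a(j, m) = (m + m²)/(2*j) (a(j, m) = (m + m²)/((2*j)) = (m + m²)*(1/(2*j)) = (m + m²)/(2*j))
t(W) = -3 (t(W) = 1 - 1*4 = 1 - 4 = -3)
159*(a(-1, 5) + t(1)) = 159*((½)*5*(1 + 5)/(-1) - 3) = 159*((½)*5*(-1)*6 - 3) = 159*(-15 - 3) = 159*(-18) = -2862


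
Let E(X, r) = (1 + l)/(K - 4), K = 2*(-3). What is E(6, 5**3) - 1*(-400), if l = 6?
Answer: 3993/10 ≈ 399.30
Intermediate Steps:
K = -6
E(X, r) = -7/10 (E(X, r) = (1 + 6)/(-6 - 4) = 7/(-10) = 7*(-1/10) = -7/10)
E(6, 5**3) - 1*(-400) = -7/10 - 1*(-400) = -7/10 + 400 = 3993/10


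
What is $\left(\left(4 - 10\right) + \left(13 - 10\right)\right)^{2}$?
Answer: $9$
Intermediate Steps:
$\left(\left(4 - 10\right) + \left(13 - 10\right)\right)^{2} = \left(-6 + \left(13 - 10\right)\right)^{2} = \left(-6 + 3\right)^{2} = \left(-3\right)^{2} = 9$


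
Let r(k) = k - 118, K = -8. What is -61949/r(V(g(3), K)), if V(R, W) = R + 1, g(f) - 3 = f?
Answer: 61949/111 ≈ 558.10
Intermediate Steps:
g(f) = 3 + f
V(R, W) = 1 + R
r(k) = -118 + k
-61949/r(V(g(3), K)) = -61949/(-118 + (1 + (3 + 3))) = -61949/(-118 + (1 + 6)) = -61949/(-118 + 7) = -61949/(-111) = -61949*(-1/111) = 61949/111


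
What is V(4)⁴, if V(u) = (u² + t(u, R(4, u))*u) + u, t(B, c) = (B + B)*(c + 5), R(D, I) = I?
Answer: 8999178496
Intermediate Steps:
t(B, c) = 2*B*(5 + c) (t(B, c) = (2*B)*(5 + c) = 2*B*(5 + c))
V(u) = u + u² + 2*u²*(5 + u) (V(u) = (u² + (2*u*(5 + u))*u) + u = (u² + 2*u²*(5 + u)) + u = u + u² + 2*u²*(5 + u))
V(4)⁴ = (4*(1 + 4 + 2*4*(5 + 4)))⁴ = (4*(1 + 4 + 2*4*9))⁴ = (4*(1 + 4 + 72))⁴ = (4*77)⁴ = 308⁴ = 8999178496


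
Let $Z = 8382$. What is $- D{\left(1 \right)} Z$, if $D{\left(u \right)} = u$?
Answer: $-8382$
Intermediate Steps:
$- D{\left(1 \right)} Z = - 1 \cdot 8382 = \left(-1\right) 8382 = -8382$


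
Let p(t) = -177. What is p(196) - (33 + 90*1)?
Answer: -300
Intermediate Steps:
p(196) - (33 + 90*1) = -177 - (33 + 90*1) = -177 - (33 + 90) = -177 - 1*123 = -177 - 123 = -300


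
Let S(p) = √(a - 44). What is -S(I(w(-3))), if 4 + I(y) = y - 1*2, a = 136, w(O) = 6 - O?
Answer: -2*√23 ≈ -9.5917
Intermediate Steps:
I(y) = -6 + y (I(y) = -4 + (y - 1*2) = -4 + (y - 2) = -4 + (-2 + y) = -6 + y)
S(p) = 2*√23 (S(p) = √(136 - 44) = √92 = 2*√23)
-S(I(w(-3))) = -2*√23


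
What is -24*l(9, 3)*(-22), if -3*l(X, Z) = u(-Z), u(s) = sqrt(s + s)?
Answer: -176*I*sqrt(6) ≈ -431.11*I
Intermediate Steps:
u(s) = sqrt(2)*sqrt(s) (u(s) = sqrt(2*s) = sqrt(2)*sqrt(s))
l(X, Z) = -sqrt(2)*sqrt(-Z)/3
-24*l(9, 3)*(-22) = -(-8)*sqrt(2)*sqrt(-1*3)*(-22) = -(-8)*sqrt(2)*sqrt(-3)*(-22) = -(-8)*sqrt(2)*I*sqrt(3)*(-22) = -(-8)*I*sqrt(6)*(-22) = (8*I*sqrt(6))*(-22) = -176*I*sqrt(6)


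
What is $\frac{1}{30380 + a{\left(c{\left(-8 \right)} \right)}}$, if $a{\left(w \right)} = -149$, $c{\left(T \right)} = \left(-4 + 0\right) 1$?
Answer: $\frac{1}{30231} \approx 3.3079 \cdot 10^{-5}$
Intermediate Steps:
$c{\left(T \right)} = -4$ ($c{\left(T \right)} = \left(-4\right) 1 = -4$)
$\frac{1}{30380 + a{\left(c{\left(-8 \right)} \right)}} = \frac{1}{30380 - 149} = \frac{1}{30231}$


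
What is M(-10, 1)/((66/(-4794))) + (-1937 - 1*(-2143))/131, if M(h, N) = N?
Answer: -102403/1441 ≈ -71.064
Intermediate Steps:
M(-10, 1)/((66/(-4794))) + (-1937 - 1*(-2143))/131 = 1/(66/(-4794)) + (-1937 - 1*(-2143))/131 = 1/(66*(-1/4794)) + (-1937 + 2143)*(1/131) = 1/(-11/799) + 206*(1/131) = 1*(-799/11) + 206/131 = -799/11 + 206/131 = -102403/1441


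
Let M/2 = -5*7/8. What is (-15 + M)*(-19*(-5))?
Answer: -9025/4 ≈ -2256.3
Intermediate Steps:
M = -35/4 (M = 2*(-5*7/8) = 2*(-35*⅛) = 2*(-35/8) = -35/4 ≈ -8.7500)
(-15 + M)*(-19*(-5)) = (-15 - 35/4)*(-19*(-5)) = -95/4*95 = -9025/4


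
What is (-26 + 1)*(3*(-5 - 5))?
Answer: 750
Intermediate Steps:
(-26 + 1)*(3*(-5 - 5)) = -75*(-10) = -25*(-30) = 750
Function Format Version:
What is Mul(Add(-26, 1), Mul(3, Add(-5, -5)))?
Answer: 750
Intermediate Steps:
Mul(Add(-26, 1), Mul(3, Add(-5, -5))) = Mul(-25, Mul(3, -10)) = Mul(-25, -30) = 750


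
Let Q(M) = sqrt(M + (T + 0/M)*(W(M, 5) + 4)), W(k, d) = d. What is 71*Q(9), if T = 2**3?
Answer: 639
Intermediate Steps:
T = 8
Q(M) = sqrt(72 + M) (Q(M) = sqrt(M + (8 + 0/M)*(5 + 4)) = sqrt(M + (8 + 0)*9) = sqrt(M + 8*9) = sqrt(M + 72) = sqrt(72 + M))
71*Q(9) = 71*sqrt(72 + 9) = 71*sqrt(81) = 71*9 = 639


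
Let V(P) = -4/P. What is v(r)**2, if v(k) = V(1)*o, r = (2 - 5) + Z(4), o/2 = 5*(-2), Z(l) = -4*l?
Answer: 6400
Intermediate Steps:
o = -20 (o = 2*(5*(-2)) = 2*(-10) = -20)
r = -19 (r = (2 - 5) - 4*4 = -3 - 16 = -19)
v(k) = 80 (v(k) = -4/1*(-20) = -4*1*(-20) = -4*(-20) = 80)
v(r)**2 = 80**2 = 6400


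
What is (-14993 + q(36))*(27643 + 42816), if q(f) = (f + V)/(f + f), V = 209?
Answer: -76042946209/72 ≈ -1.0562e+9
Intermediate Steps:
q(f) = (209 + f)/(2*f) (q(f) = (f + 209)/(f + f) = (209 + f)/((2*f)) = (209 + f)*(1/(2*f)) = (209 + f)/(2*f))
(-14993 + q(36))*(27643 + 42816) = (-14993 + (1/2)*(209 + 36)/36)*(27643 + 42816) = (-14993 + (1/2)*(1/36)*245)*70459 = (-14993 + 245/72)*70459 = -1079251/72*70459 = -76042946209/72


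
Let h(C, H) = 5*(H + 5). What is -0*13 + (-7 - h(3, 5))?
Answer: -57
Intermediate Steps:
h(C, H) = 25 + 5*H (h(C, H) = 5*(5 + H) = 25 + 5*H)
-0*13 + (-7 - h(3, 5)) = -0*13 + (-7 - (25 + 5*5)) = -49*0 + (-7 - (25 + 25)) = 0 + (-7 - 1*50) = 0 + (-7 - 50) = 0 - 57 = -57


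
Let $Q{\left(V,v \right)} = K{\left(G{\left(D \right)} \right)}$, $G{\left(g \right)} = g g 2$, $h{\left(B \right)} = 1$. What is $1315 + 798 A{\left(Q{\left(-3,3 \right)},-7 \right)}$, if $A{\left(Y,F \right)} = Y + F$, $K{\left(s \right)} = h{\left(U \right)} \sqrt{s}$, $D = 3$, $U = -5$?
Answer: $-4271 + 2394 \sqrt{2} \approx -885.37$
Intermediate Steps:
$G{\left(g \right)} = 2 g^{2}$ ($G{\left(g \right)} = g^{2} \cdot 2 = 2 g^{2}$)
$K{\left(s \right)} = \sqrt{s}$ ($K{\left(s \right)} = 1 \sqrt{s} = \sqrt{s}$)
$Q{\left(V,v \right)} = 3 \sqrt{2}$ ($Q{\left(V,v \right)} = \sqrt{2 \cdot 3^{2}} = \sqrt{2 \cdot 9} = \sqrt{18} = 3 \sqrt{2}$)
$A{\left(Y,F \right)} = F + Y$
$1315 + 798 A{\left(Q{\left(-3,3 \right)},-7 \right)} = 1315 + 798 \left(-7 + 3 \sqrt{2}\right) = 1315 - \left(5586 - 2394 \sqrt{2}\right) = -4271 + 2394 \sqrt{2}$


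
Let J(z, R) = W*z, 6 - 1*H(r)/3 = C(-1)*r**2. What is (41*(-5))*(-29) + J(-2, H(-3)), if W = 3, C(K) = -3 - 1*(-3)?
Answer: 5939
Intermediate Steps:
C(K) = 0 (C(K) = -3 + 3 = 0)
H(r) = 18 (H(r) = 18 - 0*r**2 = 18 - 3*0 = 18 + 0 = 18)
J(z, R) = 3*z
(41*(-5))*(-29) + J(-2, H(-3)) = (41*(-5))*(-29) + 3*(-2) = -205*(-29) - 6 = 5945 - 6 = 5939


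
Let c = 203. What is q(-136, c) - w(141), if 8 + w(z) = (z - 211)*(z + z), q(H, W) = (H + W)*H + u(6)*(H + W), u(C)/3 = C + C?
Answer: 13048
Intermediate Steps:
u(C) = 6*C (u(C) = 3*(C + C) = 3*(2*C) = 6*C)
q(H, W) = 36*H + 36*W + H*(H + W) (q(H, W) = (H + W)*H + (6*6)*(H + W) = H*(H + W) + 36*(H + W) = H*(H + W) + (36*H + 36*W) = 36*H + 36*W + H*(H + W))
w(z) = -8 + 2*z*(-211 + z) (w(z) = -8 + (z - 211)*(z + z) = -8 + (-211 + z)*(2*z) = -8 + 2*z*(-211 + z))
q(-136, c) - w(141) = ((-136)**2 + 36*(-136) + 36*203 - 136*203) - (-8 - 422*141 + 2*141**2) = (18496 - 4896 + 7308 - 27608) - (-8 - 59502 + 2*19881) = -6700 - (-8 - 59502 + 39762) = -6700 - 1*(-19748) = -6700 + 19748 = 13048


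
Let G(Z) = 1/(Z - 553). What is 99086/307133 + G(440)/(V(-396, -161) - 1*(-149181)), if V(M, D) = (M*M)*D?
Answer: 281017412031143/871058683517655 ≈ 0.32262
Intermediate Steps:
G(Z) = 1/(-553 + Z)
V(M, D) = D*M² (V(M, D) = M²*D = D*M²)
99086/307133 + G(440)/(V(-396, -161) - 1*(-149181)) = 99086/307133 + 1/((-553 + 440)*(-161*(-396)² - 1*(-149181))) = 99086*(1/307133) + 1/((-113)*(-161*156816 + 149181)) = 99086/307133 - 1/(113*(-25247376 + 149181)) = 99086/307133 - 1/113/(-25098195) = 99086/307133 - 1/113*(-1/25098195) = 99086/307133 + 1/2836096035 = 281017412031143/871058683517655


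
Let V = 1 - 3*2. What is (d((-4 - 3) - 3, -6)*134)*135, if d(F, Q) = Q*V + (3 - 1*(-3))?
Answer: 651240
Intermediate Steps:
V = -5 (V = 1 - 6 = -5)
d(F, Q) = 6 - 5*Q (d(F, Q) = Q*(-5) + (3 - 1*(-3)) = -5*Q + (3 + 3) = -5*Q + 6 = 6 - 5*Q)
(d((-4 - 3) - 3, -6)*134)*135 = ((6 - 5*(-6))*134)*135 = ((6 + 30)*134)*135 = (36*134)*135 = 4824*135 = 651240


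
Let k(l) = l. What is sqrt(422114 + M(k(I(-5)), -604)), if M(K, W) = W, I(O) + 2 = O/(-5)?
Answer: sqrt(421510) ≈ 649.24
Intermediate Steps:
I(O) = -2 - O/5 (I(O) = -2 + O/(-5) = -2 + O*(-1/5) = -2 - O/5)
sqrt(422114 + M(k(I(-5)), -604)) = sqrt(422114 - 604) = sqrt(421510)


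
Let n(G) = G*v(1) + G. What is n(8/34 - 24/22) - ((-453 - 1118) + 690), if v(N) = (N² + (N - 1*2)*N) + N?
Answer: 164427/187 ≈ 879.29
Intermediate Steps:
v(N) = N + N² + N*(-2 + N) (v(N) = (N² + (N - 2)*N) + N = (N² + (-2 + N)*N) + N = (N² + N*(-2 + N)) + N = N + N² + N*(-2 + N))
n(G) = 2*G (n(G) = G*(1*(-1 + 2*1)) + G = G*(1*(-1 + 2)) + G = G*(1*1) + G = G*1 + G = G + G = 2*G)
n(8/34 - 24/22) - ((-453 - 1118) + 690) = 2*(8/34 - 24/22) - ((-453 - 1118) + 690) = 2*(8*(1/34) - 24*1/22) - (-1571 + 690) = 2*(4/17 - 12/11) - 1*(-881) = 2*(-160/187) + 881 = -320/187 + 881 = 164427/187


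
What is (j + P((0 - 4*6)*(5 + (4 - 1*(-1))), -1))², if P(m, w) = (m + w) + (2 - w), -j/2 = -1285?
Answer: 5438224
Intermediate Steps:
j = 2570 (j = -2*(-1285) = 2570)
P(m, w) = 2 + m
(j + P((0 - 4*6)*(5 + (4 - 1*(-1))), -1))² = (2570 + (2 + (0 - 4*6)*(5 + (4 - 1*(-1)))))² = (2570 + (2 + (0 - 24)*(5 + (4 + 1))))² = (2570 + (2 - 24*(5 + 5)))² = (2570 + (2 - 24*10))² = (2570 + (2 - 240))² = (2570 - 238)² = 2332² = 5438224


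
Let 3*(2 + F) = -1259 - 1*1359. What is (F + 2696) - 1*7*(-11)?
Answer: 5695/3 ≈ 1898.3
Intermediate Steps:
F = -2624/3 (F = -2 + (-1259 - 1*1359)/3 = -2 + (-1259 - 1359)/3 = -2 + (⅓)*(-2618) = -2 - 2618/3 = -2624/3 ≈ -874.67)
(F + 2696) - 1*7*(-11) = (-2624/3 + 2696) - 1*7*(-11) = 5464/3 - 7*(-11) = 5464/3 + 77 = 5695/3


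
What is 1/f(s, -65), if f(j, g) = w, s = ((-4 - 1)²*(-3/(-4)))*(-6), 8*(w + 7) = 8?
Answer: -⅙ ≈ -0.16667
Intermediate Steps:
w = -6 (w = -7 + (⅛)*8 = -7 + 1 = -6)
s = -225/2 (s = ((-5)²*(-3*(-¼)))*(-6) = (25*(¾))*(-6) = (75/4)*(-6) = -225/2 ≈ -112.50)
f(j, g) = -6
1/f(s, -65) = 1/(-6) = -⅙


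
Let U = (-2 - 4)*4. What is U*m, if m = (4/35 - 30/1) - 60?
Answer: 75504/35 ≈ 2157.3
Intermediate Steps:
U = -24 (U = -6*4 = -24)
m = -3146/35 (m = (4*(1/35) - 30*1) - 60 = (4/35 - 30) - 60 = -1046/35 - 60 = -3146/35 ≈ -89.886)
U*m = -24*(-3146/35) = 75504/35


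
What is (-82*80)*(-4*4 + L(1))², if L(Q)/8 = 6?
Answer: -6717440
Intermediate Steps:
L(Q) = 48 (L(Q) = 8*6 = 48)
(-82*80)*(-4*4 + L(1))² = (-82*80)*(-4*4 + 48)² = -6560*(-16 + 48)² = -6560*32² = -6560*1024 = -6717440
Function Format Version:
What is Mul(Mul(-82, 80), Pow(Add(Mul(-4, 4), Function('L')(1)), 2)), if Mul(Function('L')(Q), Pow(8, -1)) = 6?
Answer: -6717440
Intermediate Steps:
Function('L')(Q) = 48 (Function('L')(Q) = Mul(8, 6) = 48)
Mul(Mul(-82, 80), Pow(Add(Mul(-4, 4), Function('L')(1)), 2)) = Mul(Mul(-82, 80), Pow(Add(Mul(-4, 4), 48), 2)) = Mul(-6560, Pow(Add(-16, 48), 2)) = Mul(-6560, Pow(32, 2)) = Mul(-6560, 1024) = -6717440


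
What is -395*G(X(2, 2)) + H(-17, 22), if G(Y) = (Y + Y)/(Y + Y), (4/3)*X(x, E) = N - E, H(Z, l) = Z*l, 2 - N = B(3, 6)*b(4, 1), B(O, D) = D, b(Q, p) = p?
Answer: -769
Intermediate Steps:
N = -4 (N = 2 - 6 = -4)
X(x, E) = -3 - 3*E/4 (X(x, E) = 3*(-4 - E)/4 = -3 - 3*E/4)
G(Y) = 1 (G(Y) = (2*Y)/((2*Y)) = (2*Y)*(1/(2*Y)) = 1)
-395*G(X(2, 2)) + H(-17, 22) = -395*1 - 17*22 = -395 - 374 = -769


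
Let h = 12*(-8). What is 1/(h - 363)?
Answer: -1/459 ≈ -0.0021787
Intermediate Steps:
h = -96
1/(h - 363) = 1/(-96 - 363) = 1/(-459) = -1/459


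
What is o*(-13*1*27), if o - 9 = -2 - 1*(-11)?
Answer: -6318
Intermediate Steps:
o = 18 (o = 9 + (-2 - 1*(-11)) = 9 + (-2 + 11) = 9 + 9 = 18)
o*(-13*1*27) = 18*(-13*1*27) = 18*(-13*27) = 18*(-351) = -6318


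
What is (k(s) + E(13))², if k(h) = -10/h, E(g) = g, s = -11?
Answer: 23409/121 ≈ 193.46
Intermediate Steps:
(k(s) + E(13))² = (-10/(-11) + 13)² = (-10*(-1/11) + 13)² = (10/11 + 13)² = (153/11)² = 23409/121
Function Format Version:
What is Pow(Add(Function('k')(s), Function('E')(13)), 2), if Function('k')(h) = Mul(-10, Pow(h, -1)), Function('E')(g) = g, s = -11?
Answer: Rational(23409, 121) ≈ 193.46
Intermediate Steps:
Pow(Add(Function('k')(s), Function('E')(13)), 2) = Pow(Add(Mul(-10, Pow(-11, -1)), 13), 2) = Pow(Add(Mul(-10, Rational(-1, 11)), 13), 2) = Pow(Add(Rational(10, 11), 13), 2) = Pow(Rational(153, 11), 2) = Rational(23409, 121)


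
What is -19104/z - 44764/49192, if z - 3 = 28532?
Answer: -42636629/26994110 ≈ -1.5795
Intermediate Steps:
z = 28535 (z = 3 + 28532 = 28535)
-19104/z - 44764/49192 = -19104/28535 - 44764/49192 = -19104*1/28535 - 44764*1/49192 = -19104/28535 - 11191/12298 = -42636629/26994110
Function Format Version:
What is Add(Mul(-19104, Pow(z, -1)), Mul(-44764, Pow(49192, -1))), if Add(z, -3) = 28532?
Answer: Rational(-42636629, 26994110) ≈ -1.5795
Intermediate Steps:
z = 28535 (z = Add(3, 28532) = 28535)
Add(Mul(-19104, Pow(z, -1)), Mul(-44764, Pow(49192, -1))) = Add(Mul(-19104, Pow(28535, -1)), Mul(-44764, Pow(49192, -1))) = Add(Mul(-19104, Rational(1, 28535)), Mul(-44764, Rational(1, 49192))) = Add(Rational(-19104, 28535), Rational(-11191, 12298)) = Rational(-42636629, 26994110)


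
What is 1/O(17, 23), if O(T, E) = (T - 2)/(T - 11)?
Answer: 2/5 ≈ 0.40000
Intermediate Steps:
O(T, E) = (-2 + T)/(-11 + T)
1/O(17, 23) = 1/((-2 + 17)/(-11 + 17)) = 1/(15/6) = 1/((1/6)*15) = 1/(5/2) = 2/5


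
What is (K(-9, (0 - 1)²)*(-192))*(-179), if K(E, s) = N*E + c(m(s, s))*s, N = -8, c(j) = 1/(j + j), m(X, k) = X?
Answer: 2491680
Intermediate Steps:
c(j) = 1/(2*j)
K(E, s) = ½ - 8*E (K(E, s) = -8*E + (1/(2*s))*s = -8*E + ½ = ½ - 8*E)
(K(-9, (0 - 1)²)*(-192))*(-179) = ((½ - 8*(-9))*(-192))*(-179) = ((½ + 72)*(-192))*(-179) = ((145/2)*(-192))*(-179) = -13920*(-179) = 2491680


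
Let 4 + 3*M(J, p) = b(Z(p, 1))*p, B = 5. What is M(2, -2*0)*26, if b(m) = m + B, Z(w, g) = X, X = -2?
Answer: -104/3 ≈ -34.667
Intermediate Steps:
Z(w, g) = -2
b(m) = 5 + m (b(m) = m + 5 = 5 + m)
M(J, p) = -4/3 + p (M(J, p) = -4/3 + ((5 - 2)*p)/3 = -4/3 + (3*p)/3 = -4/3 + p)
M(2, -2*0)*26 = (-4/3 - 2*0)*26 = (-4/3 + 0)*26 = -4/3*26 = -104/3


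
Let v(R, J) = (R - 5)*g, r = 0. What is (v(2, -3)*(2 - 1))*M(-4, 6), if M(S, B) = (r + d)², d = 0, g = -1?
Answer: 0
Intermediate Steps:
v(R, J) = 5 - R (v(R, J) = (R - 5)*(-1) = (-5 + R)*(-1) = 5 - R)
M(S, B) = 0 (M(S, B) = (0 + 0)² = 0² = 0)
(v(2, -3)*(2 - 1))*M(-4, 6) = ((5 - 1*2)*(2 - 1))*0 = ((5 - 2)*1)*0 = (3*1)*0 = 3*0 = 0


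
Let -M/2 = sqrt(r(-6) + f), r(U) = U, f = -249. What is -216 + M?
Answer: -216 - 2*I*sqrt(255) ≈ -216.0 - 31.937*I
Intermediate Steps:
M = -2*I*sqrt(255) (M = -2*sqrt(-6 - 249) = -2*I*sqrt(255) ≈ -31.937*I)
-216 + M = -216 - 2*I*sqrt(255)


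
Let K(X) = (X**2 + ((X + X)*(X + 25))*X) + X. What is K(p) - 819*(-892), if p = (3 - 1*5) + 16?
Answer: 746046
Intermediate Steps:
p = 14 (p = (3 - 5) + 16 = -2 + 16 = 14)
K(X) = X + X**2 + 2*X**2*(25 + X) (K(X) = (X**2 + ((2*X)*(25 + X))*X) + X = (X**2 + (2*X*(25 + X))*X) + X = (X**2 + 2*X**2*(25 + X)) + X = X + X**2 + 2*X**2*(25 + X))
K(p) - 819*(-892) = 14*(1 + 2*14**2 + 51*14) - 819*(-892) = 14*(1 + 2*196 + 714) + 730548 = 14*(1 + 392 + 714) + 730548 = 14*1107 + 730548 = 15498 + 730548 = 746046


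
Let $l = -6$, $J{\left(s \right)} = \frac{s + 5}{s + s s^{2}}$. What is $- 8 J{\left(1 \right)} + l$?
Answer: $-30$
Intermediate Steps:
$J{\left(s \right)} = \frac{5 + s}{s + s^{3}}$
$- 8 J{\left(1 \right)} + l = - 8 \frac{5 + 1}{1 + 1^{3}} - 6 = - 8 \frac{1}{1 + 1} \cdot 6 - 6 = - 8 \cdot \frac{1}{2} \cdot 6 - 6 = \left(-8\right) 3 - 6 = -24 - 6 = -30$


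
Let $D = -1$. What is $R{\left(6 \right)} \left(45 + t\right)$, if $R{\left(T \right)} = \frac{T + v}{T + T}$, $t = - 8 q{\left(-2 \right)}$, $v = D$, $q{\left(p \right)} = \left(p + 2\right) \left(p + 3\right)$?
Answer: $\frac{75}{4} \approx 18.75$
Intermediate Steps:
$q{\left(p \right)} = \left(2 + p\right) \left(3 + p\right)$
$v = -1$
$t = 0$ ($t = - 8 \left(6 + \left(-2\right)^{2} + 5 \left(-2\right)\right) = - 8 \left(6 + 4 - 10\right) = \left(-8\right) 0 = 0$)
$R{\left(T \right)} = \frac{-1 + T}{2 T}$ ($R{\left(T \right)} = \frac{T - 1}{T + T} = \frac{-1 + T}{2 T}$)
$R{\left(6 \right)} \left(45 + t\right) = \frac{-1 + 6}{2 \cdot 6} \left(45 + 0\right) = \frac{1}{2} \cdot \frac{1}{6} \cdot 5 \cdot 45 = \frac{5}{12} \cdot 45 = \frac{75}{4}$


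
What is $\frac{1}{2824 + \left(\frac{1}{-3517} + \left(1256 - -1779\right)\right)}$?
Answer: $\frac{3517}{20606102} \approx 0.00017068$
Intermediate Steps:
$\frac{1}{2824 + \left(\frac{1}{-3517} + \left(1256 - -1779\right)\right)} = \frac{1}{2824 + \left(- \frac{1}{3517} + \left(1256 + 1779\right)\right)} = \frac{1}{2824 + \left(- \frac{1}{3517} + 3035\right)} = \frac{1}{2824 + \frac{10674094}{3517}} = \frac{1}{\frac{20606102}{3517}} = \frac{3517}{20606102}$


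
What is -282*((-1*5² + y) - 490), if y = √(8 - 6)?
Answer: 145230 - 282*√2 ≈ 1.4483e+5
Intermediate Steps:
y = √2 ≈ 1.4142
-282*((-1*5² + y) - 490) = -282*((-1*5² + √2) - 490) = -282*((-1*25 + √2) - 490) = -282*((-25 + √2) - 490) = -282*(-515 + √2) = 145230 - 282*√2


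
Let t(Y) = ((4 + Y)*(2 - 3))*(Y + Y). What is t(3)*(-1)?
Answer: 42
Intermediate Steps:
t(Y) = 2*Y*(-4 - Y) (t(Y) = ((4 + Y)*(-1))*(2*Y) = (-4 - Y)*(2*Y) = 2*Y*(-4 - Y))
t(3)*(-1) = -2*3*(4 + 3)*(-1) = -2*3*7*(-1) = -42*(-1) = 42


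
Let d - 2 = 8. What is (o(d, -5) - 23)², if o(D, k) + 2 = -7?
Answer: 1024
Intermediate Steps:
d = 10 (d = 2 + 8 = 10)
o(D, k) = -9 (o(D, k) = -2 - 7 = -9)
(o(d, -5) - 23)² = (-9 - 23)² = (-32)² = 1024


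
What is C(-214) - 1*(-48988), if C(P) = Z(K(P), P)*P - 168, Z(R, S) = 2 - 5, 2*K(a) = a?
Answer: 49462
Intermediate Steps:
K(a) = a/2
Z(R, S) = -3
C(P) = -168 - 3*P (C(P) = -3*P - 168 = -168 - 3*P)
C(-214) - 1*(-48988) = (-168 - 3*(-214)) - 1*(-48988) = (-168 + 642) + 48988 = 474 + 48988 = 49462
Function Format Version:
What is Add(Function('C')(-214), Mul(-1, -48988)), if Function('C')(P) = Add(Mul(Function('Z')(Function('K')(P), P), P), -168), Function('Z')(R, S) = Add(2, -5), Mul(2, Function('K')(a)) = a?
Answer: 49462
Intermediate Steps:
Function('K')(a) = Mul(Rational(1, 2), a)
Function('Z')(R, S) = -3
Function('C')(P) = Add(-168, Mul(-3, P)) (Function('C')(P) = Add(Mul(-3, P), -168) = Add(-168, Mul(-3, P)))
Add(Function('C')(-214), Mul(-1, -48988)) = Add(Add(-168, Mul(-3, -214)), Mul(-1, -48988)) = Add(Add(-168, 642), 48988) = Add(474, 48988) = 49462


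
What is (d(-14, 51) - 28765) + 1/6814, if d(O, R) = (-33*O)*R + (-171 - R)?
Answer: -36965949/6814 ≈ -5425.0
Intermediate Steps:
d(O, R) = -171 - R - 33*O*R (d(O, R) = -33*O*R + (-171 - R) = -171 - R - 33*O*R)
(d(-14, 51) - 28765) + 1/6814 = ((-171 - 1*51 - 33*(-14)*51) - 28765) + 1/6814 = ((-171 - 51 + 23562) - 28765) + 1/6814 = (23340 - 28765) + 1/6814 = -5425 + 1/6814 = -36965949/6814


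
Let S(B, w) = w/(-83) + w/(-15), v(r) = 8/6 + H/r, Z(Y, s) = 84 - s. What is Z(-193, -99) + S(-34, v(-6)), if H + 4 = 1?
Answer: 682966/3735 ≈ 182.86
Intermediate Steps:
H = -3 (H = -4 + 1 = -3)
v(r) = 4/3 - 3/r (v(r) = 8/6 - 3/r = 8*(⅙) - 3/r = 4/3 - 3/r)
S(B, w) = -98*w/1245 (S(B, w) = w*(-1/83) + w*(-1/15) = -w/83 - w/15 = -98*w/1245)
Z(-193, -99) + S(-34, v(-6)) = (84 - 1*(-99)) - 98*(4/3 - 3/(-6))/1245 = (84 + 99) - 98*(4/3 - 3*(-⅙))/1245 = 183 - 98*(4/3 + ½)/1245 = 183 - 98/1245*11/6 = 183 - 539/3735 = 682966/3735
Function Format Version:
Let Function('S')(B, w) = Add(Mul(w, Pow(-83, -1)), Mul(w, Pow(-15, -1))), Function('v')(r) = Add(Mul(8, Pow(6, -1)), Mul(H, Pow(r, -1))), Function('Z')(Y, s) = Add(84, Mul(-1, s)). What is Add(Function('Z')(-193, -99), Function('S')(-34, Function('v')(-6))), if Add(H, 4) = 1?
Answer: Rational(682966, 3735) ≈ 182.86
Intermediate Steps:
H = -3 (H = Add(-4, 1) = -3)
Function('v')(r) = Add(Rational(4, 3), Mul(-3, Pow(r, -1))) (Function('v')(r) = Add(Mul(8, Pow(6, -1)), Mul(-3, Pow(r, -1))) = Add(Mul(8, Rational(1, 6)), Mul(-3, Pow(r, -1))) = Add(Rational(4, 3), Mul(-3, Pow(r, -1))))
Function('S')(B, w) = Mul(Rational(-98, 1245), w) (Function('S')(B, w) = Add(Mul(w, Rational(-1, 83)), Mul(w, Rational(-1, 15))) = Add(Mul(Rational(-1, 83), w), Mul(Rational(-1, 15), w)) = Mul(Rational(-98, 1245), w))
Add(Function('Z')(-193, -99), Function('S')(-34, Function('v')(-6))) = Add(Add(84, Mul(-1, -99)), Mul(Rational(-98, 1245), Add(Rational(4, 3), Mul(-3, Pow(-6, -1))))) = Add(Add(84, 99), Mul(Rational(-98, 1245), Add(Rational(4, 3), Mul(-3, Rational(-1, 6))))) = Add(183, Mul(Rational(-98, 1245), Add(Rational(4, 3), Rational(1, 2)))) = Add(183, Mul(Rational(-98, 1245), Rational(11, 6))) = Add(183, Rational(-539, 3735)) = Rational(682966, 3735)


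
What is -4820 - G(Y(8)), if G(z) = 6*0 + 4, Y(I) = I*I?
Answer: -4824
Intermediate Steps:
Y(I) = I**2
G(z) = 4 (G(z) = 0 + 4 = 4)
-4820 - G(Y(8)) = -4820 - 1*4 = -4820 - 4 = -4824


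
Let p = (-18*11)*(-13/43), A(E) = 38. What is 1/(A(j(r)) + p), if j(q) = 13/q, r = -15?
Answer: 43/4208 ≈ 0.010219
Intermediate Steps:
p = 2574/43 (p = -(-2574)/43 = -198*(-13/43) = 2574/43 ≈ 59.860)
1/(A(j(r)) + p) = 1/(38 + 2574/43) = 1/(4208/43) = 43/4208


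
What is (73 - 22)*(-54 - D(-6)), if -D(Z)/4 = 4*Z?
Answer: -7650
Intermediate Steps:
D(Z) = -16*Z
(73 - 22)*(-54 - D(-6)) = (73 - 22)*(-54 - (-16)*(-6)) = 51*(-54 - 1*96) = 51*(-54 - 96) = 51*(-150) = -7650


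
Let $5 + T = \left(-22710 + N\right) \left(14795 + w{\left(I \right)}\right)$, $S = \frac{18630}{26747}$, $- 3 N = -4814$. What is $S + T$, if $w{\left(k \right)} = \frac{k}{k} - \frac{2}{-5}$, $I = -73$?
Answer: $- \frac{125289484339639}{401205} \approx -3.1228 \cdot 10^{8}$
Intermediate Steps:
$N = \frac{4814}{3}$ ($N = \left(- \frac{1}{3}\right) \left(-4814\right) = \frac{4814}{3} \approx 1604.7$)
$S = \frac{18630}{26747}$ ($S = 18630 \cdot \frac{1}{26747} = \frac{18630}{26747} \approx 0.69653$)
$w{\left(k \right)} = \frac{7}{5}$ ($w{\left(k \right)} = 1 - - \frac{2}{5} = 1 + \frac{2}{5} = \frac{7}{5}$)
$T = - \frac{4684244387}{15}$ ($T = -5 + \left(-22710 + \frac{4814}{3}\right) \left(14795 + \frac{7}{5}\right) = -5 - \frac{4684244312}{15} = - \frac{4684244387}{15} \approx -3.1228 \cdot 10^{8}$)
$S + T = \frac{18630}{26747} - \frac{4684244387}{15} = - \frac{125289484339639}{401205}$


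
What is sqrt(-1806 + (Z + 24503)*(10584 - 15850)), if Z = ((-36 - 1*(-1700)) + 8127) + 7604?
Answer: 3*I*sqrt(24515186) ≈ 14854.0*I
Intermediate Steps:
Z = 17395 (Z = ((-36 + 1700) + 8127) + 7604 = (1664 + 8127) + 7604 = 9791 + 7604 = 17395)
sqrt(-1806 + (Z + 24503)*(10584 - 15850)) = sqrt(-1806 + (17395 + 24503)*(10584 - 15850)) = sqrt(-1806 + 41898*(-5266)) = sqrt(-1806 - 220634868) = sqrt(-220636674) = 3*I*sqrt(24515186)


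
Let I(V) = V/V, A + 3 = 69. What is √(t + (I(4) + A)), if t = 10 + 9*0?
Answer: √77 ≈ 8.7750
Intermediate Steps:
A = 66 (A = -3 + 69 = 66)
t = 10 (t = 10 + 0 = 10)
I(V) = 1
√(t + (I(4) + A)) = √(10 + (1 + 66)) = √(10 + 67) = √77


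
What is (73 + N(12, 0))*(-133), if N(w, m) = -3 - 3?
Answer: -8911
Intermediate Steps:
N(w, m) = -6
(73 + N(12, 0))*(-133) = (73 - 6)*(-133) = 67*(-133) = -8911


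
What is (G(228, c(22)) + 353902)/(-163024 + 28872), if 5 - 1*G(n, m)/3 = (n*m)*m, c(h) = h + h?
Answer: 970307/134152 ≈ 7.2329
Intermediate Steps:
c(h) = 2*h
G(n, m) = 15 - 3*n*m² (G(n, m) = 15 - 3*n*m*m = 15 - 3*m*n*m = 15 - 3*n*m²)
(G(228, c(22)) + 353902)/(-163024 + 28872) = ((15 - 3*228*(2*22)²) + 353902)/(-163024 + 28872) = ((15 - 3*228*44²) + 353902)/(-134152) = ((15 - 3*228*1936) + 353902)*(-1/134152) = ((15 - 1324224) + 353902)*(-1/134152) = (-1324209 + 353902)*(-1/134152) = -970307*(-1/134152) = 970307/134152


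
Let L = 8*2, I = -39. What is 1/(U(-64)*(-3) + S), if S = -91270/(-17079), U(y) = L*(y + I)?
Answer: 17079/84529846 ≈ 0.00020205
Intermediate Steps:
L = 16
U(y) = -624 + 16*y (U(y) = 16*(y - 39) = 16*(-39 + y) = -624 + 16*y)
S = 91270/17079 (S = -91270*(-1/17079) = 91270/17079 ≈ 5.3440)
1/(U(-64)*(-3) + S) = 1/((-624 + 16*(-64))*(-3) + 91270/17079) = 1/((-624 - 1024)*(-3) + 91270/17079) = 1/(-1648*(-3) + 91270/17079) = 1/(4944 + 91270/17079) = 1/(84529846/17079) = 17079/84529846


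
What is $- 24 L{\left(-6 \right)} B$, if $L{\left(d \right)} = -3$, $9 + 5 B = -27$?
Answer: $- \frac{2592}{5} \approx -518.4$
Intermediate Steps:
$B = - \frac{36}{5}$ ($B = - \frac{9}{5} + \frac{1}{5} \left(-27\right) = - \frac{9}{5} - \frac{27}{5} = - \frac{36}{5} \approx -7.2$)
$- 24 L{\left(-6 \right)} B = \left(-24\right) \left(-3\right) \left(- \frac{36}{5}\right) = 72 \left(- \frac{36}{5}\right) = - \frac{2592}{5}$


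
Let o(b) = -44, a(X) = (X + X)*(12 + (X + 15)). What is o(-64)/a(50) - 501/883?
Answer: -88558/154525 ≈ -0.57310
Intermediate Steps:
a(X) = 2*X*(27 + X) (a(X) = (2*X)*(12 + (15 + X)) = (2*X)*(27 + X) = 2*X*(27 + X))
o(-64)/a(50) - 501/883 = -44*1/(100*(27 + 50)) - 501/883 = -44/(2*50*77) - 501*1/883 = -44/7700 - 501/883 = -44*1/7700 - 501/883 = -1/175 - 501/883 = -88558/154525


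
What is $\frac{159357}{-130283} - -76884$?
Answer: $\frac{10016518815}{130283} \approx 76883.0$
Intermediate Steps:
$\frac{159357}{-130283} - -76884 = 159357 \left(- \frac{1}{130283}\right) + 76884 = - \frac{159357}{130283} + 76884 = \frac{10016518815}{130283}$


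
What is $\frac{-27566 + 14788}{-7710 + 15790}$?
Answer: $- \frac{6389}{4040} \approx -1.5814$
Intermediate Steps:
$\frac{-27566 + 14788}{-7710 + 15790} = - \frac{12778}{8080} = \left(-12778\right) \frac{1}{8080} = - \frac{6389}{4040}$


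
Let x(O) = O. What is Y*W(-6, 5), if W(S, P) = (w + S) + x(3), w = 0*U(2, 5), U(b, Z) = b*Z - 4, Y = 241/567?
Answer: -241/189 ≈ -1.2751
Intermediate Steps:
Y = 241/567 (Y = 241*(1/567) = 241/567 ≈ 0.42504)
U(b, Z) = -4 + Z*b (U(b, Z) = Z*b - 4 = -4 + Z*b)
w = 0 (w = 0*(-4 + 5*2) = 0*(-4 + 10) = 0*6 = 0)
W(S, P) = 3 + S (W(S, P) = (0 + S) + 3 = S + 3 = 3 + S)
Y*W(-6, 5) = 241*(3 - 6)/567 = (241/567)*(-3) = -241/189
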